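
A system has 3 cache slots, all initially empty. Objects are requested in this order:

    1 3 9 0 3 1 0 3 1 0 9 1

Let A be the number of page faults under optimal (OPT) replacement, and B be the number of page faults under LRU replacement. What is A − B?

Under OPT: F F F F . . . . . . F . → 5 faults.
Under LRU: F F F F . F . . . . F . → 6 faults.
A − B = 5 − 6 = -1.

-1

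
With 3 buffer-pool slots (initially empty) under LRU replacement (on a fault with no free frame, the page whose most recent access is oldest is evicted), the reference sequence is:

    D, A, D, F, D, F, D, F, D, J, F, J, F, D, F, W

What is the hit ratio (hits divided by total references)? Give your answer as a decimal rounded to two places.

D -> miss, frames (D)
A -> miss, frames (D A)
D -> hit
F -> miss, frames (A D F)
D -> hit
F -> hit
D -> hit
F -> hit
D -> hit
J -> miss, evict A, frames (F D J)
F -> hit
J -> hit
F -> hit
D -> hit
F -> hit
W -> miss, evict J, frames (D F W)
Hits: 11 of 16 references → 11/16 = 0.6875.

0.69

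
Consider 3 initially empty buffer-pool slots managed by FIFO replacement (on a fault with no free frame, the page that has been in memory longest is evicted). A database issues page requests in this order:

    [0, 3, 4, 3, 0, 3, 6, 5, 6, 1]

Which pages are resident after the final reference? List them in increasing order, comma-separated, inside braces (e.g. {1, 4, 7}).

{1, 5, 6}

0: fault, frames {0}
3: fault, frames {0,3}
4: fault, frames {0,3,4}
3: hit
0: hit
3: hit
6: fault, evict 0, frames {3,4,6}
5: fault, evict 3, frames {4,6,5}
6: hit
1: fault, evict 4, frames {6,5,1}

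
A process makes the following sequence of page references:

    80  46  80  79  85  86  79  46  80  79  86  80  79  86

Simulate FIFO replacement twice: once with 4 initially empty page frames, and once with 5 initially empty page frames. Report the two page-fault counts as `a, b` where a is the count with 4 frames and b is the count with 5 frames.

4 frames: F F . F F F . . F . . . . . → 6 faults.
5 frames: F F . F F F . . . . . . . . → 5 faults.
5 < 6: adding a frame reduced faults, as is typical.

6, 5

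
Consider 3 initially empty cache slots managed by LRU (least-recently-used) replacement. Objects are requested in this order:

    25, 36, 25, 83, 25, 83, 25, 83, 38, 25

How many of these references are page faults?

25: fault, frames (25)
36: fault, frames (25 36)
25: hit
83: fault, frames (36 25 83)
25: hit
83: hit
25: hit
83: hit
38: fault, evict 36, frames (25 83 38)
25: hit
Page faults: 4.

4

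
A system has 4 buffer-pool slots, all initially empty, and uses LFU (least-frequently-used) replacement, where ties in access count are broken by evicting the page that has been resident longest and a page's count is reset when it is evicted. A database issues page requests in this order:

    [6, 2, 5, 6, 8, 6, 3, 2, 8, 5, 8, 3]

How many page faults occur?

6 → fault, frames {6}
2 → fault, frames {6,2}
5 → fault, frames {6,2,5}
6 → hit
8 → fault, frames {6,2,5,8}
6 → hit
3 → fault, evict 2, frames {6,5,8,3}
2 → fault, evict 5, frames {6,8,3,2}
8 → hit
5 → fault, evict 3, frames {6,8,2,5}
8 → hit
3 → fault, evict 2, frames {6,8,5,3}
Page faults: 8.

8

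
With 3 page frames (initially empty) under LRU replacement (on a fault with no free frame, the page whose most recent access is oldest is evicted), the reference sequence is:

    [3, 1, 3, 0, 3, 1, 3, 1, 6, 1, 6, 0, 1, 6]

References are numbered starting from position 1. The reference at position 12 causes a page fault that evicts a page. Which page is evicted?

pos 1: 3 -> fault, frames (3)
pos 2: 1 -> fault, frames (3 1)
pos 3: 3 -> hit
pos 4: 0 -> fault, frames (1 3 0)
pos 5: 3 -> hit
pos 6: 1 -> hit
pos 7: 3 -> hit
pos 8: 1 -> hit
pos 9: 6 -> fault, evict 0, frames (3 1 6)
pos 10: 1 -> hit
pos 11: 6 -> hit
pos 12: 0 -> fault, evict 3, frames (1 6 0)
At position 12, page 3 is evicted.

3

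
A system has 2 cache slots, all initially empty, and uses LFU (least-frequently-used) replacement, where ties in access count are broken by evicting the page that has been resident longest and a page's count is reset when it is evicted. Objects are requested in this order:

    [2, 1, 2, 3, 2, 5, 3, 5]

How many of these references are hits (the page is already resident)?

2

2: fault, frames {2}
1: fault, frames {2,1}
2: hit
3: fault, evict 1, frames {2,3}
2: hit
5: fault, evict 3, frames {2,5}
3: fault, evict 5, frames {2,3}
5: fault, evict 3, frames {2,5}
Hits: 2.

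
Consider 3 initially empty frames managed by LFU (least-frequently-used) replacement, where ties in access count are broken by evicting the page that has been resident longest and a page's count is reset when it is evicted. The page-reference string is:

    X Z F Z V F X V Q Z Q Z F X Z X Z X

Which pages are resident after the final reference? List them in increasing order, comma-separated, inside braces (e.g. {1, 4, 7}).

X: fault, frames [X]
Z: fault, frames [X, Z]
F: fault, frames [X, Z, F]
Z: hit
V: fault, evict X, frames [Z, F, V]
F: hit
X: fault, evict V, frames [Z, F, X]
V: fault, evict X, frames [Z, F, V]
Q: fault, evict V, frames [Z, F, Q]
Z: hit
Q: hit
Z: hit
F: hit
X: fault, evict Q, frames [Z, F, X]
Z: hit
X: hit
Z: hit
X: hit

{F, X, Z}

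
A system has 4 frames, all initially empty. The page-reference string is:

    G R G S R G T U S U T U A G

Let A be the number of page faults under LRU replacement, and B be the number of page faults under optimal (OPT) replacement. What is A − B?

Under LRU: F F . F . . F F F . . . F F → 8 faults.
Under OPT: F F . F . . F F . . . . F . → 6 faults.
A − B = 8 − 6 = 2.

2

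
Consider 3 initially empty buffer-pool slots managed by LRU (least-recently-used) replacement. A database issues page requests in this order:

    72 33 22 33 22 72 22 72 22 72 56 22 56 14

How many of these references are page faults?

72 -> fault, frames (72)
33 -> fault, frames (72 33)
22 -> fault, frames (72 33 22)
33 -> hit
22 -> hit
72 -> hit
22 -> hit
72 -> hit
22 -> hit
72 -> hit
56 -> fault, evict 33, frames (22 72 56)
22 -> hit
56 -> hit
14 -> fault, evict 72, frames (22 56 14)
Page faults: 5.

5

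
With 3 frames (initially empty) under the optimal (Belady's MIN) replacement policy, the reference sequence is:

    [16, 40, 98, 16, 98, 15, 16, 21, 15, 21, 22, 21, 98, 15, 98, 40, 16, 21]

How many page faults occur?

9

16 → miss, frames [16]
40 → miss, frames [16, 40]
98 → miss, frames [16, 40, 98]
16 → hit
98 → hit
15 → miss, evict 40, frames [16, 98, 15]
16 → hit
21 → miss, evict 16, frames [98, 15, 21]
15 → hit
21 → hit
22 → miss, evict 15, frames [98, 21, 22]
21 → hit
98 → hit
15 → miss, evict 22, frames [98, 21, 15]
98 → hit
40 → miss, evict 15, frames [98, 21, 40]
16 → miss, evict 40, frames [98, 21, 16]
21 → hit
Page faults: 9.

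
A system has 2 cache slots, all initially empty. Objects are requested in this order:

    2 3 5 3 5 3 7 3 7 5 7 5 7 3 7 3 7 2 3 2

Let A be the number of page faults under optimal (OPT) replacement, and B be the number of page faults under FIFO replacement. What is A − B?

Under OPT: F F F . . . F . . F . . . F . . . F . . → 7 faults.
Under FIFO: F F F . . . F F . F F . . F . . . F . . → 9 faults.
A − B = 7 − 9 = -2.

-2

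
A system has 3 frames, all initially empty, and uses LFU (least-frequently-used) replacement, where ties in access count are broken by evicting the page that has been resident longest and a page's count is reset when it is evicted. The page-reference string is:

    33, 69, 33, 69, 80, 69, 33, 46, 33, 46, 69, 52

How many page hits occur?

33: miss, frames [33]
69: miss, frames [33, 69]
33: hit
69: hit
80: miss, frames [33, 69, 80]
69: hit
33: hit
46: miss, evict 80, frames [33, 69, 46]
33: hit
46: hit
69: hit
52: miss, evict 46, frames [33, 69, 52]
Hits: 7.

7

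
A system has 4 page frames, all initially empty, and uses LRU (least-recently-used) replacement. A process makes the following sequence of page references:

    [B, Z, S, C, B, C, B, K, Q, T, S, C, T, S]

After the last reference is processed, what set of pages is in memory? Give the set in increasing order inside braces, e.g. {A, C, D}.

B: miss, frames {B}
Z: miss, frames {B,Z}
S: miss, frames {B,Z,S}
C: miss, frames {B,Z,S,C}
B: hit
C: hit
B: hit
K: miss, evict Z, frames {S,C,B,K}
Q: miss, evict S, frames {C,B,K,Q}
T: miss, evict C, frames {B,K,Q,T}
S: miss, evict B, frames {K,Q,T,S}
C: miss, evict K, frames {Q,T,S,C}
T: hit
S: hit

{C, Q, S, T}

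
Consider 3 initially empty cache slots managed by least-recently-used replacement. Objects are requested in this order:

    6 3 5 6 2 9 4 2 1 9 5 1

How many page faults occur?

6 -> miss, frames (6)
3 -> miss, frames (6 3)
5 -> miss, frames (6 3 5)
6 -> hit
2 -> miss, evict 3, frames (5 6 2)
9 -> miss, evict 5, frames (6 2 9)
4 -> miss, evict 6, frames (2 9 4)
2 -> hit
1 -> miss, evict 9, frames (4 2 1)
9 -> miss, evict 4, frames (2 1 9)
5 -> miss, evict 2, frames (1 9 5)
1 -> hit
Page faults: 9.

9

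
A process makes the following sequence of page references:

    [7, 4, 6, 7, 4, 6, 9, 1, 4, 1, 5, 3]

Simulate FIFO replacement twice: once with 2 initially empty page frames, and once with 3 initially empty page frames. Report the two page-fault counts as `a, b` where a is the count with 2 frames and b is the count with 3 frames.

2 frames: F F F F F F F F F . F F → 11 faults.
3 frames: F F F . . . F F F . F F → 8 faults.
8 < 11: adding a frame reduced faults, as is typical.

11, 8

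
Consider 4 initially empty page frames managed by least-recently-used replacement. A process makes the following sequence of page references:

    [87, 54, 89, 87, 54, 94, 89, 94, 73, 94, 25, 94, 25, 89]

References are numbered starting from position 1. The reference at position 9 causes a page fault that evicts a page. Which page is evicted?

87

pos 1: 87 -> miss, frames [87]
pos 2: 54 -> miss, frames [87, 54]
pos 3: 89 -> miss, frames [87, 54, 89]
pos 4: 87 -> hit
pos 5: 54 -> hit
pos 6: 94 -> miss, frames [89, 87, 54, 94]
pos 7: 89 -> hit
pos 8: 94 -> hit
pos 9: 73 -> miss, evict 87, frames [54, 89, 94, 73]
At position 9, page 87 is evicted.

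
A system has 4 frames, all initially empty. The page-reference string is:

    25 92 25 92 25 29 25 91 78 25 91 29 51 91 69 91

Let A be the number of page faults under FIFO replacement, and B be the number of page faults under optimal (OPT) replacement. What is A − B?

Under FIFO: F F . . . F . F F F . . F . F F → 9 faults.
Under OPT: F F . . . F . F F . . . F . F . → 7 faults.
A − B = 9 − 7 = 2.

2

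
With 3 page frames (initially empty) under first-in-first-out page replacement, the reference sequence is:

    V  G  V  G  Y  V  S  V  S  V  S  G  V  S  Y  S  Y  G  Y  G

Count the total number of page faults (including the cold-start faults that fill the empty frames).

8

V: miss, frames {V}
G: miss, frames {V,G}
V: hit
G: hit
Y: miss, frames {V,G,Y}
V: hit
S: miss, evict V, frames {G,Y,S}
V: miss, evict G, frames {Y,S,V}
S: hit
V: hit
S: hit
G: miss, evict Y, frames {S,V,G}
V: hit
S: hit
Y: miss, evict S, frames {V,G,Y}
S: miss, evict V, frames {G,Y,S}
Y: hit
G: hit
Y: hit
G: hit
Page faults: 8.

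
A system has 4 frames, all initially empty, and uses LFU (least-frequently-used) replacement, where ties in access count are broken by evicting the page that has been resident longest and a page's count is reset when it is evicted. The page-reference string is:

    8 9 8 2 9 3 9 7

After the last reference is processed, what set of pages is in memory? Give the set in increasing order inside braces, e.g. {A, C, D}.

{3, 7, 8, 9}

8 → miss, frames {8}
9 → miss, frames {8,9}
8 → hit
2 → miss, frames {8,9,2}
9 → hit
3 → miss, frames {8,9,2,3}
9 → hit
7 → miss, evict 2, frames {8,9,3,7}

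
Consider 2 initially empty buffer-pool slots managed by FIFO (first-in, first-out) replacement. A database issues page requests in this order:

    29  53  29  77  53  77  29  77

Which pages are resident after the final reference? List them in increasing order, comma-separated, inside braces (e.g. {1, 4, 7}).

{29, 77}

29: miss, frames (29)
53: miss, frames (29 53)
29: hit
77: miss, evict 29, frames (53 77)
53: hit
77: hit
29: miss, evict 53, frames (77 29)
77: hit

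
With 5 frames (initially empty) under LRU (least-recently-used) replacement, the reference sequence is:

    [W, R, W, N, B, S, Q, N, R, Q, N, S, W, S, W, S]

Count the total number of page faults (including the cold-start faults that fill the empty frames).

8

W -> fault, frames [W]
R -> fault, frames [W, R]
W -> hit
N -> fault, frames [R, W, N]
B -> fault, frames [R, W, N, B]
S -> fault, frames [R, W, N, B, S]
Q -> fault, evict R, frames [W, N, B, S, Q]
N -> hit
R -> fault, evict W, frames [B, S, Q, N, R]
Q -> hit
N -> hit
S -> hit
W -> fault, evict B, frames [R, Q, N, S, W]
S -> hit
W -> hit
S -> hit
Page faults: 8.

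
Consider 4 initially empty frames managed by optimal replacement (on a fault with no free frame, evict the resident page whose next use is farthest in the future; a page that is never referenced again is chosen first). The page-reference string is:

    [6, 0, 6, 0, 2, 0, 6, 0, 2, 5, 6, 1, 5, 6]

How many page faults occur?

5

6 → miss, frames {6}
0 → miss, frames {6,0}
6 → hit
0 → hit
2 → miss, frames {6,0,2}
0 → hit
6 → hit
0 → hit
2 → hit
5 → miss, frames {6,0,2,5}
6 → hit
1 → miss, evict 2, frames {6,0,5,1}
5 → hit
6 → hit
Page faults: 5.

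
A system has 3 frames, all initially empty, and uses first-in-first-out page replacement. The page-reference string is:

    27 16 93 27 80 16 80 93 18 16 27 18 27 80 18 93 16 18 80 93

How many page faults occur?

12

27: fault, frames {27}
16: fault, frames {27,16}
93: fault, frames {27,16,93}
27: hit
80: fault, evict 27, frames {16,93,80}
16: hit
80: hit
93: hit
18: fault, evict 16, frames {93,80,18}
16: fault, evict 93, frames {80,18,16}
27: fault, evict 80, frames {18,16,27}
18: hit
27: hit
80: fault, evict 18, frames {16,27,80}
18: fault, evict 16, frames {27,80,18}
93: fault, evict 27, frames {80,18,93}
16: fault, evict 80, frames {18,93,16}
18: hit
80: fault, evict 18, frames {93,16,80}
93: hit
Page faults: 12.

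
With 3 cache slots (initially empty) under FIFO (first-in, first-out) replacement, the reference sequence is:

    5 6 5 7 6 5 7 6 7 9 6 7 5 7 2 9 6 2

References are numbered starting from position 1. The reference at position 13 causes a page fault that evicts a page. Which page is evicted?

6

pos 1: 5 -> fault, frames {5}
pos 2: 6 -> fault, frames {5,6}
pos 3: 5 -> hit
pos 4: 7 -> fault, frames {5,6,7}
pos 5: 6 -> hit
pos 6: 5 -> hit
pos 7: 7 -> hit
pos 8: 6 -> hit
pos 9: 7 -> hit
pos 10: 9 -> fault, evict 5, frames {6,7,9}
pos 11: 6 -> hit
pos 12: 7 -> hit
pos 13: 5 -> fault, evict 6, frames {7,9,5}
At position 13, page 6 is evicted.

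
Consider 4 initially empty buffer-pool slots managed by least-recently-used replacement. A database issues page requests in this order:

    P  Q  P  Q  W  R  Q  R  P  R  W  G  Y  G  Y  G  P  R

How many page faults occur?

P: fault, frames [P]
Q: fault, frames [P, Q]
P: hit
Q: hit
W: fault, frames [P, Q, W]
R: fault, frames [P, Q, W, R]
Q: hit
R: hit
P: hit
R: hit
W: hit
G: fault, evict Q, frames [P, R, W, G]
Y: fault, evict P, frames [R, W, G, Y]
G: hit
Y: hit
G: hit
P: fault, evict R, frames [W, Y, G, P]
R: fault, evict W, frames [Y, G, P, R]
Page faults: 8.

8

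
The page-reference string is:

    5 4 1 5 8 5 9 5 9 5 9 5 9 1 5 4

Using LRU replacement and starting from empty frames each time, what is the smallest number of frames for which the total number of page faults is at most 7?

3

f=1: 16 faults
f=2: 9 faults
f=3: 7 faults
f=4: 6 faults
f=5: 5 faults
Smallest f with faults ≤ 7 is 3.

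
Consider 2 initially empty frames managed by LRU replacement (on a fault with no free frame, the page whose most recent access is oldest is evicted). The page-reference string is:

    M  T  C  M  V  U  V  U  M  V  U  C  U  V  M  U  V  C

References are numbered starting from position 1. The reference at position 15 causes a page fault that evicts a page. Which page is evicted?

pos 1: M -> miss, frames {M}
pos 2: T -> miss, frames {M,T}
pos 3: C -> miss, evict M, frames {T,C}
pos 4: M -> miss, evict T, frames {C,M}
pos 5: V -> miss, evict C, frames {M,V}
pos 6: U -> miss, evict M, frames {V,U}
pos 7: V -> hit
pos 8: U -> hit
pos 9: M -> miss, evict V, frames {U,M}
pos 10: V -> miss, evict U, frames {M,V}
pos 11: U -> miss, evict M, frames {V,U}
pos 12: C -> miss, evict V, frames {U,C}
pos 13: U -> hit
pos 14: V -> miss, evict C, frames {U,V}
pos 15: M -> miss, evict U, frames {V,M}
At position 15, page U is evicted.

U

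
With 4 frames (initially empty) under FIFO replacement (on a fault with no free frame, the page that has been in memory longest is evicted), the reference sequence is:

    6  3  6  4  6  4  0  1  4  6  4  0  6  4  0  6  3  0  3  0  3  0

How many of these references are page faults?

7

6: fault, frames [6]
3: fault, frames [6, 3]
6: hit
4: fault, frames [6, 3, 4]
6: hit
4: hit
0: fault, frames [6, 3, 4, 0]
1: fault, evict 6, frames [3, 4, 0, 1]
4: hit
6: fault, evict 3, frames [4, 0, 1, 6]
4: hit
0: hit
6: hit
4: hit
0: hit
6: hit
3: fault, evict 4, frames [0, 1, 6, 3]
0: hit
3: hit
0: hit
3: hit
0: hit
Page faults: 7.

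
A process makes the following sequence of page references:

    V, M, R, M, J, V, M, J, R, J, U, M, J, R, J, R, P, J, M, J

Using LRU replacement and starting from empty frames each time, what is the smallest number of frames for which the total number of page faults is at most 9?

f=1: 20 faults
f=2: 15 faults
f=3: 11 faults
f=4: 6 faults
f=5: 6 faults
f=6: 6 faults
Smallest f with faults ≤ 9 is 4.

4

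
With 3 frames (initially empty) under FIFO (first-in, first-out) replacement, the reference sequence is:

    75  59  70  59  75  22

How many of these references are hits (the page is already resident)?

2

75 → fault, frames {75}
59 → fault, frames {75,59}
70 → fault, frames {75,59,70}
59 → hit
75 → hit
22 → fault, evict 75, frames {59,70,22}
Hits: 2.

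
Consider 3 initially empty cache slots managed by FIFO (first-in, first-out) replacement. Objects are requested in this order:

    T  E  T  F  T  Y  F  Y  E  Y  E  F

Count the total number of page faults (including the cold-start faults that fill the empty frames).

4

T -> fault, frames (T)
E -> fault, frames (T E)
T -> hit
F -> fault, frames (T E F)
T -> hit
Y -> fault, evict T, frames (E F Y)
F -> hit
Y -> hit
E -> hit
Y -> hit
E -> hit
F -> hit
Page faults: 4.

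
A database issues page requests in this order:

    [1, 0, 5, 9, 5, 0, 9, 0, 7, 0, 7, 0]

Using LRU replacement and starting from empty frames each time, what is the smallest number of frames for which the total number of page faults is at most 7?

f=1: 12 faults
f=2: 7 faults
f=3: 5 faults
f=4: 5 faults
f=5: 5 faults
Smallest f with faults ≤ 7 is 2.

2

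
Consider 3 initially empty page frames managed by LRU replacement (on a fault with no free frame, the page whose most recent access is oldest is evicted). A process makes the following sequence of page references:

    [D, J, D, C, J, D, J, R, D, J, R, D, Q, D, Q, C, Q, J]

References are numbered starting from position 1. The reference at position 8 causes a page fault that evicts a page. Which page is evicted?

C

pos 1: D -> miss, frames (D)
pos 2: J -> miss, frames (D J)
pos 3: D -> hit
pos 4: C -> miss, frames (J D C)
pos 5: J -> hit
pos 6: D -> hit
pos 7: J -> hit
pos 8: R -> miss, evict C, frames (D J R)
At position 8, page C is evicted.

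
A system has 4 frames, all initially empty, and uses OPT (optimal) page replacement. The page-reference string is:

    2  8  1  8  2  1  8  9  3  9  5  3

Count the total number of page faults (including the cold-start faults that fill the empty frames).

2: fault, frames [2]
8: fault, frames [2, 8]
1: fault, frames [2, 8, 1]
8: hit
2: hit
1: hit
8: hit
9: fault, frames [2, 8, 1, 9]
3: fault, evict 1, frames [2, 8, 9, 3]
9: hit
5: fault, evict 9, frames [2, 8, 3, 5]
3: hit
Page faults: 6.

6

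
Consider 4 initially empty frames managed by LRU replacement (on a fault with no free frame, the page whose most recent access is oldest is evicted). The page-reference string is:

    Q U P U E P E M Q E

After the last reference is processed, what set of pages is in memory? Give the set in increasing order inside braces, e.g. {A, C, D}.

Q: fault, frames [Q]
U: fault, frames [Q, U]
P: fault, frames [Q, U, P]
U: hit
E: fault, frames [Q, P, U, E]
P: hit
E: hit
M: fault, evict Q, frames [U, P, E, M]
Q: fault, evict U, frames [P, E, M, Q]
E: hit

{E, M, P, Q}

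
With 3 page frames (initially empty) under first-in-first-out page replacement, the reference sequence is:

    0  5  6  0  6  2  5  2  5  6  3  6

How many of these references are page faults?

0 -> fault, frames [0]
5 -> fault, frames [0, 5]
6 -> fault, frames [0, 5, 6]
0 -> hit
6 -> hit
2 -> fault, evict 0, frames [5, 6, 2]
5 -> hit
2 -> hit
5 -> hit
6 -> hit
3 -> fault, evict 5, frames [6, 2, 3]
6 -> hit
Page faults: 5.

5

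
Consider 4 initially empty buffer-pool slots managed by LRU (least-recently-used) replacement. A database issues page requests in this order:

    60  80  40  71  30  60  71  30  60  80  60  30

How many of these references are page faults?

7

60: fault, frames {60}
80: fault, frames {60,80}
40: fault, frames {60,80,40}
71: fault, frames {60,80,40,71}
30: fault, evict 60, frames {80,40,71,30}
60: fault, evict 80, frames {40,71,30,60}
71: hit
30: hit
60: hit
80: fault, evict 40, frames {71,30,60,80}
60: hit
30: hit
Page faults: 7.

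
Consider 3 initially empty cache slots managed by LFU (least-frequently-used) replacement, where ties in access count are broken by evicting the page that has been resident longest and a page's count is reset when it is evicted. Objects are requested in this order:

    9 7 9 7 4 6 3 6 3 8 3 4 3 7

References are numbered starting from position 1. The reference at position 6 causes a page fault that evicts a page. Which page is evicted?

4

pos 1: 9: fault, frames [9]
pos 2: 7: fault, frames [9, 7]
pos 3: 9: hit
pos 4: 7: hit
pos 5: 4: fault, frames [9, 7, 4]
pos 6: 6: fault, evict 4, frames [9, 7, 6]
At position 6, page 4 is evicted.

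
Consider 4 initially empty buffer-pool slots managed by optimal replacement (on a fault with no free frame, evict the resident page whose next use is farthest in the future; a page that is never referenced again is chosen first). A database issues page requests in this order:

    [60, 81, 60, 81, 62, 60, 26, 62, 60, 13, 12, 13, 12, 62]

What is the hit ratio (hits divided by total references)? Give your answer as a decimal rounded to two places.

0.57

60: fault, frames (60)
81: fault, frames (60 81)
60: hit
81: hit
62: fault, frames (60 81 62)
60: hit
26: fault, frames (60 81 62 26)
62: hit
60: hit
13: fault, evict 26, frames (60 81 62 13)
12: fault, evict 81, frames (60 62 13 12)
13: hit
12: hit
62: hit
Hits: 8 of 14 references → 8/14 = 0.5714.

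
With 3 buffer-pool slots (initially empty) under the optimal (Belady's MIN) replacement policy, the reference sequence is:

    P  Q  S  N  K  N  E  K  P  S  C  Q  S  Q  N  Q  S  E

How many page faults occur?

11

P -> fault, frames {P}
Q -> fault, frames {P,Q}
S -> fault, frames {P,Q,S}
N -> fault, evict Q, frames {P,S,N}
K -> fault, evict S, frames {P,N,K}
N -> hit
E -> fault, evict N, frames {P,K,E}
K -> hit
P -> hit
S -> fault, evict K, frames {P,E,S}
C -> fault, evict P, frames {E,S,C}
Q -> fault, evict C, frames {E,S,Q}
S -> hit
Q -> hit
N -> fault, evict E, frames {S,Q,N}
Q -> hit
S -> hit
E -> fault, evict N, frames {S,Q,E}
Page faults: 11.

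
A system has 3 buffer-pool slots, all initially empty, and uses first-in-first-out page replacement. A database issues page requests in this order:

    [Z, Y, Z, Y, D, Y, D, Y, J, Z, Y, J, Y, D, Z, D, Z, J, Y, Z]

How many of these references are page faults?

9

Z: fault, frames (Z)
Y: fault, frames (Z Y)
Z: hit
Y: hit
D: fault, frames (Z Y D)
Y: hit
D: hit
Y: hit
J: fault, evict Z, frames (Y D J)
Z: fault, evict Y, frames (D J Z)
Y: fault, evict D, frames (J Z Y)
J: hit
Y: hit
D: fault, evict J, frames (Z Y D)
Z: hit
D: hit
Z: hit
J: fault, evict Z, frames (Y D J)
Y: hit
Z: fault, evict Y, frames (D J Z)
Page faults: 9.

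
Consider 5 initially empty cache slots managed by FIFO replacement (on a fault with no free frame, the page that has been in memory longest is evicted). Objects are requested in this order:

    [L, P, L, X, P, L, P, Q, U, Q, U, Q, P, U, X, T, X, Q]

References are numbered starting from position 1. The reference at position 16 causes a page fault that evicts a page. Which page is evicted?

L

pos 1: L -> fault, frames (L)
pos 2: P -> fault, frames (L P)
pos 3: L -> hit
pos 4: X -> fault, frames (L P X)
pos 5: P -> hit
pos 6: L -> hit
pos 7: P -> hit
pos 8: Q -> fault, frames (L P X Q)
pos 9: U -> fault, frames (L P X Q U)
pos 10: Q -> hit
pos 11: U -> hit
pos 12: Q -> hit
pos 13: P -> hit
pos 14: U -> hit
pos 15: X -> hit
pos 16: T -> fault, evict L, frames (P X Q U T)
At position 16, page L is evicted.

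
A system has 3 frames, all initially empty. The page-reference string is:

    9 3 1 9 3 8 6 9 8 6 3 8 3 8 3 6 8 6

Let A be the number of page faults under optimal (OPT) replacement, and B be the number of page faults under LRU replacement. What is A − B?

-1

Under OPT: F F F . . F F . . . F . . . . . . . → 6 faults.
Under LRU: F F F . . F F F . . F . . . . . . . → 7 faults.
A − B = 6 − 7 = -1.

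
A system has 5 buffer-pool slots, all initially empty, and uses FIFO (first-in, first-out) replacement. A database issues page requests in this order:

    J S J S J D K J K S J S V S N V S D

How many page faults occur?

J → fault, frames (J)
S → fault, frames (J S)
J → hit
S → hit
J → hit
D → fault, frames (J S D)
K → fault, frames (J S D K)
J → hit
K → hit
S → hit
J → hit
S → hit
V → fault, frames (J S D K V)
S → hit
N → fault, evict J, frames (S D K V N)
V → hit
S → hit
D → hit
Page faults: 6.

6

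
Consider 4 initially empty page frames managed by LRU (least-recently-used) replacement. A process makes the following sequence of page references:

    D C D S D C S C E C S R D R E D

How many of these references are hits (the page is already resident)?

9

D: miss, frames (D)
C: miss, frames (D C)
D: hit
S: miss, frames (C D S)
D: hit
C: hit
S: hit
C: hit
E: miss, frames (D S C E)
C: hit
S: hit
R: miss, evict D, frames (E C S R)
D: miss, evict E, frames (C S R D)
R: hit
E: miss, evict C, frames (S D R E)
D: hit
Hits: 9.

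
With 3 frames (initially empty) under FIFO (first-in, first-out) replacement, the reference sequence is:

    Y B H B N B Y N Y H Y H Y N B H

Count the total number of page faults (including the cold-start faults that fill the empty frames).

Y → miss, frames (Y)
B → miss, frames (Y B)
H → miss, frames (Y B H)
B → hit
N → miss, evict Y, frames (B H N)
B → hit
Y → miss, evict B, frames (H N Y)
N → hit
Y → hit
H → hit
Y → hit
H → hit
Y → hit
N → hit
B → miss, evict H, frames (N Y B)
H → miss, evict N, frames (Y B H)
Page faults: 7.

7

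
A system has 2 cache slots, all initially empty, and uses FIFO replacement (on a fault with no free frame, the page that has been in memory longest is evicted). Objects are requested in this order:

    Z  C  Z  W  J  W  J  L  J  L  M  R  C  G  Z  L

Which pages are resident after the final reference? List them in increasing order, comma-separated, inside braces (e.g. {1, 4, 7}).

Z → miss, frames {Z}
C → miss, frames {Z,C}
Z → hit
W → miss, evict Z, frames {C,W}
J → miss, evict C, frames {W,J}
W → hit
J → hit
L → miss, evict W, frames {J,L}
J → hit
L → hit
M → miss, evict J, frames {L,M}
R → miss, evict L, frames {M,R}
C → miss, evict M, frames {R,C}
G → miss, evict R, frames {C,G}
Z → miss, evict C, frames {G,Z}
L → miss, evict G, frames {Z,L}

{L, Z}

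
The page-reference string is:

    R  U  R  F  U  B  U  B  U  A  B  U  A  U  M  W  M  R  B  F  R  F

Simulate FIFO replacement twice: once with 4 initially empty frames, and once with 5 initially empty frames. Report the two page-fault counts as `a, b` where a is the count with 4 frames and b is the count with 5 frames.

4 frames: F F . F . F . . . F . . . . F F . F F F . . → 10 faults.
5 frames: F F . F . F . . . F . . . . F F . F . F . . → 9 faults.
9 < 10: adding a frame reduced faults, as is typical.

10, 9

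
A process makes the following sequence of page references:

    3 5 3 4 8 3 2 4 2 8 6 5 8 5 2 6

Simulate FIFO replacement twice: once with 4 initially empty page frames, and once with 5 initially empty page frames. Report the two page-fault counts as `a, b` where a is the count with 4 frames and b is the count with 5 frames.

7, 6

4 frames: F F . F F . F . . . F F . . . . → 7 faults.
5 frames: F F . F F . F . . . F . . . . . → 6 faults.
6 < 7: adding a frame reduced faults, as is typical.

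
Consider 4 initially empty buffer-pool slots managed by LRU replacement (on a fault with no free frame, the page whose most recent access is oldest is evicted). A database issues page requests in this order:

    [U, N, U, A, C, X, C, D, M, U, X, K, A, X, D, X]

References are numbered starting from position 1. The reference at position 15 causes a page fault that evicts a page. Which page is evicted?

U

pos 1: U -> fault, frames {U}
pos 2: N -> fault, frames {U,N}
pos 3: U -> hit
pos 4: A -> fault, frames {N,U,A}
pos 5: C -> fault, frames {N,U,A,C}
pos 6: X -> fault, evict N, frames {U,A,C,X}
pos 7: C -> hit
pos 8: D -> fault, evict U, frames {A,X,C,D}
pos 9: M -> fault, evict A, frames {X,C,D,M}
pos 10: U -> fault, evict X, frames {C,D,M,U}
pos 11: X -> fault, evict C, frames {D,M,U,X}
pos 12: K -> fault, evict D, frames {M,U,X,K}
pos 13: A -> fault, evict M, frames {U,X,K,A}
pos 14: X -> hit
pos 15: D -> fault, evict U, frames {K,A,X,D}
At position 15, page U is evicted.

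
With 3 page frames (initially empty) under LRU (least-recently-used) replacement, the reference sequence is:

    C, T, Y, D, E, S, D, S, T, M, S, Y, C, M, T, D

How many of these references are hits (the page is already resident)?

C: fault, frames {C}
T: fault, frames {C,T}
Y: fault, frames {C,T,Y}
D: fault, evict C, frames {T,Y,D}
E: fault, evict T, frames {Y,D,E}
S: fault, evict Y, frames {D,E,S}
D: hit
S: hit
T: fault, evict E, frames {D,S,T}
M: fault, evict D, frames {S,T,M}
S: hit
Y: fault, evict T, frames {M,S,Y}
C: fault, evict M, frames {S,Y,C}
M: fault, evict S, frames {Y,C,M}
T: fault, evict Y, frames {C,M,T}
D: fault, evict C, frames {M,T,D}
Hits: 3.

3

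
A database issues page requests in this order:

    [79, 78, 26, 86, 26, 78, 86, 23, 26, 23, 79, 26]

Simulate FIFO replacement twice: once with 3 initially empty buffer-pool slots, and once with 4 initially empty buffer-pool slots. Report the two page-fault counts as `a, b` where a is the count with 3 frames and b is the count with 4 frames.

3 frames: F F F F . . . F . . F F → 7 faults.
4 frames: F F F F . . . F . . F . → 6 faults.
6 < 7: adding a frame reduced faults, as is typical.

7, 6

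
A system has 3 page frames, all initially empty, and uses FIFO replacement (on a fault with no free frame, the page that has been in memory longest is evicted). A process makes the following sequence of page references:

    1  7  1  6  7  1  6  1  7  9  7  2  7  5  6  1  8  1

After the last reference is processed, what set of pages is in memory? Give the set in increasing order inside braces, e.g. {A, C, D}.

{1, 6, 8}

1: fault, frames (1)
7: fault, frames (1 7)
1: hit
6: fault, frames (1 7 6)
7: hit
1: hit
6: hit
1: hit
7: hit
9: fault, evict 1, frames (7 6 9)
7: hit
2: fault, evict 7, frames (6 9 2)
7: fault, evict 6, frames (9 2 7)
5: fault, evict 9, frames (2 7 5)
6: fault, evict 2, frames (7 5 6)
1: fault, evict 7, frames (5 6 1)
8: fault, evict 5, frames (6 1 8)
1: hit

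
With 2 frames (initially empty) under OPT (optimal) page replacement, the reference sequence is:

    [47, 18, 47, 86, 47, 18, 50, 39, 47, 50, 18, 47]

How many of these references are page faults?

8

47 → miss, frames [47]
18 → miss, frames [47, 18]
47 → hit
86 → miss, evict 18, frames [47, 86]
47 → hit
18 → miss, evict 86, frames [47, 18]
50 → miss, evict 18, frames [47, 50]
39 → miss, evict 50, frames [47, 39]
47 → hit
50 → miss, evict 39, frames [47, 50]
18 → miss, evict 50, frames [47, 18]
47 → hit
Page faults: 8.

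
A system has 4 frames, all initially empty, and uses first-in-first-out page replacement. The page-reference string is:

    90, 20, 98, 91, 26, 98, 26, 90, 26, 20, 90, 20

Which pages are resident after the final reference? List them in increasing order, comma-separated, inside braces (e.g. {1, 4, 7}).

{20, 26, 90, 91}

90 -> fault, frames [90]
20 -> fault, frames [90, 20]
98 -> fault, frames [90, 20, 98]
91 -> fault, frames [90, 20, 98, 91]
26 -> fault, evict 90, frames [20, 98, 91, 26]
98 -> hit
26 -> hit
90 -> fault, evict 20, frames [98, 91, 26, 90]
26 -> hit
20 -> fault, evict 98, frames [91, 26, 90, 20]
90 -> hit
20 -> hit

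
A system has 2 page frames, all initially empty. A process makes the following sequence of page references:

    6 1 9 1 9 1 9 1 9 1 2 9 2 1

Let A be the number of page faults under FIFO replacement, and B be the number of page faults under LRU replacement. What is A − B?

Under FIFO: F F F . . . . . . . F . . F → 5 faults.
Under LRU: F F F . . . . . . . F F . F → 6 faults.
A − B = 5 − 6 = -1.

-1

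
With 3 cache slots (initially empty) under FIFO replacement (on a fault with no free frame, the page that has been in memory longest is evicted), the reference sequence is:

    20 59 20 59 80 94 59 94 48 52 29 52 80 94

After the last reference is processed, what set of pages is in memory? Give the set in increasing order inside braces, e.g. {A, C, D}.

20 -> miss, frames {20}
59 -> miss, frames {20,59}
20 -> hit
59 -> hit
80 -> miss, frames {20,59,80}
94 -> miss, evict 20, frames {59,80,94}
59 -> hit
94 -> hit
48 -> miss, evict 59, frames {80,94,48}
52 -> miss, evict 80, frames {94,48,52}
29 -> miss, evict 94, frames {48,52,29}
52 -> hit
80 -> miss, evict 48, frames {52,29,80}
94 -> miss, evict 52, frames {29,80,94}

{29, 80, 94}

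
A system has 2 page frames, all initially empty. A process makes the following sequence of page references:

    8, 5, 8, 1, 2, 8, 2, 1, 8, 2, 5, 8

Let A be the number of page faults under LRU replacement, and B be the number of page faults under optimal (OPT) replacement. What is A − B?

Under LRU: F F . F F F . F F F F F → 10 faults.
Under OPT: F F . F F . . F . F F . → 7 faults.
A − B = 10 − 7 = 3.

3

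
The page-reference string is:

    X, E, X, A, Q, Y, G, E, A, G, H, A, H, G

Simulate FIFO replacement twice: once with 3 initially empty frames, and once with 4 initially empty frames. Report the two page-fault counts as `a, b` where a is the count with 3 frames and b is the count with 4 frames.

10, 9

3 frames: F F . F F F F F F . F . . F → 10 faults.
4 frames: F F . F F F F F F . F . . . → 9 faults.
9 < 10: adding a frame reduced faults, as is typical.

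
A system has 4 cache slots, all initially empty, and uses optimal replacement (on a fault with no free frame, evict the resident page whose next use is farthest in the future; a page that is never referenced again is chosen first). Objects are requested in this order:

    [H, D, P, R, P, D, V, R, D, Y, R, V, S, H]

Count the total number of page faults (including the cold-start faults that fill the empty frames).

H: miss, frames {H}
D: miss, frames {H,D}
P: miss, frames {H,D,P}
R: miss, frames {H,D,P,R}
P: hit
D: hit
V: miss, evict P, frames {H,D,R,V}
R: hit
D: hit
Y: miss, evict D, frames {H,R,V,Y}
R: hit
V: hit
S: miss, evict Y, frames {H,R,V,S}
H: hit
Page faults: 7.

7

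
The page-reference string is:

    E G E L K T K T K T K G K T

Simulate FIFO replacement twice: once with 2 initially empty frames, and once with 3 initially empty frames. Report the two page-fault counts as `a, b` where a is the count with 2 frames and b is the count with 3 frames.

2 frames: F F . F F F . . . . . F F F → 8 faults.
3 frames: F F . F F F . . . . . F . . → 6 faults.
6 < 8: adding a frame reduced faults, as is typical.

8, 6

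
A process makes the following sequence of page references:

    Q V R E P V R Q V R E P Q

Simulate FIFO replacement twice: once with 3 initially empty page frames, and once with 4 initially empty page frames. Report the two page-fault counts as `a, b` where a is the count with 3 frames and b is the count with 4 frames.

10, 11

3 frames: F F F F F F F F . . F F . → 10 faults.
4 frames: F F F F F . . F F F F F F → 11 faults.
11 > 10: adding a frame increased faults — Belady's anomaly.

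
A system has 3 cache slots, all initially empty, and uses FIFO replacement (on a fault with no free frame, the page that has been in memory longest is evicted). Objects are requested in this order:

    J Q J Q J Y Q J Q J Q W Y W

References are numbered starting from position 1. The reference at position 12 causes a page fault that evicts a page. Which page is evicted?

pos 1: J -> fault, frames [J]
pos 2: Q -> fault, frames [J, Q]
pos 3: J -> hit
pos 4: Q -> hit
pos 5: J -> hit
pos 6: Y -> fault, frames [J, Q, Y]
pos 7: Q -> hit
pos 8: J -> hit
pos 9: Q -> hit
pos 10: J -> hit
pos 11: Q -> hit
pos 12: W -> fault, evict J, frames [Q, Y, W]
At position 12, page J is evicted.

J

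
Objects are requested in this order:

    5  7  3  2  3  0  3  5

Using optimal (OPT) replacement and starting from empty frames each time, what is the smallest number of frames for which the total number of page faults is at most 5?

f=1: 8 faults
f=2: 6 faults
f=3: 5 faults
f=4: 5 faults
f=5: 5 faults
Smallest f with faults ≤ 5 is 3.

3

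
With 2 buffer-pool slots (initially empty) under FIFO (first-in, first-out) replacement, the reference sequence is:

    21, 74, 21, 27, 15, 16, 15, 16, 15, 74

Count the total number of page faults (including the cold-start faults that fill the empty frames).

6

21 → miss, frames {21}
74 → miss, frames {21,74}
21 → hit
27 → miss, evict 21, frames {74,27}
15 → miss, evict 74, frames {27,15}
16 → miss, evict 27, frames {15,16}
15 → hit
16 → hit
15 → hit
74 → miss, evict 15, frames {16,74}
Page faults: 6.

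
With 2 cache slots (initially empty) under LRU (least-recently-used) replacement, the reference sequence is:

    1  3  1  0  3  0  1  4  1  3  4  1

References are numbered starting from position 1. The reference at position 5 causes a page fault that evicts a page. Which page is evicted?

pos 1: 1 -> fault, frames [1]
pos 2: 3 -> fault, frames [1, 3]
pos 3: 1 -> hit
pos 4: 0 -> fault, evict 3, frames [1, 0]
pos 5: 3 -> fault, evict 1, frames [0, 3]
At position 5, page 1 is evicted.

1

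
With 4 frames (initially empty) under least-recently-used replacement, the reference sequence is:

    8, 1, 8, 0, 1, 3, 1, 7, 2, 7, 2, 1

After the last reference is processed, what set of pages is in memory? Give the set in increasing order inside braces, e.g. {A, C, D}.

8 → fault, frames [8]
1 → fault, frames [8, 1]
8 → hit
0 → fault, frames [1, 8, 0]
1 → hit
3 → fault, frames [8, 0, 1, 3]
1 → hit
7 → fault, evict 8, frames [0, 3, 1, 7]
2 → fault, evict 0, frames [3, 1, 7, 2]
7 → hit
2 → hit
1 → hit

{1, 2, 3, 7}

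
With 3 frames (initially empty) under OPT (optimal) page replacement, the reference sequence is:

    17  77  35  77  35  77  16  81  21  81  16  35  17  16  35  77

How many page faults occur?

17 → fault, frames (17)
77 → fault, frames (17 77)
35 → fault, frames (17 77 35)
77 → hit
35 → hit
77 → hit
16 → fault, evict 77, frames (17 35 16)
81 → fault, evict 17, frames (35 16 81)
21 → fault, evict 35, frames (16 81 21)
81 → hit
16 → hit
35 → fault, evict 21, frames (16 81 35)
17 → fault, evict 81, frames (16 35 17)
16 → hit
35 → hit
77 → fault, evict 17, frames (16 35 77)
Page faults: 9.

9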